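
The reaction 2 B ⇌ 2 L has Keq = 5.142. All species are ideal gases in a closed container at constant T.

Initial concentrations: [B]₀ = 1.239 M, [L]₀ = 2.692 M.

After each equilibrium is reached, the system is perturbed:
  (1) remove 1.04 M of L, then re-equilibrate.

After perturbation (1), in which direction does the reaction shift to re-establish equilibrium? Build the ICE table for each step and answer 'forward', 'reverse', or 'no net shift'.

Direction: forward

Q₀ = 4.721 vs Keq = 5.142 ⇒ Q<K, forward
Step 1:
                  B         L
  Initial     1.239     2.692
  Change   -0.03598   0.03598
  Equil       1.203     2.728
  solve Keq expr → x = 0.01799; check Q = 5.142
Then remove 1.04 M of L.
Step 2:
                  B         L
  Initial     1.203     1.688
  Change    -0.3183    0.3183
  Equil      0.8847     2.006
  solve Keq expr → x = 0.1591; check Q = 5.142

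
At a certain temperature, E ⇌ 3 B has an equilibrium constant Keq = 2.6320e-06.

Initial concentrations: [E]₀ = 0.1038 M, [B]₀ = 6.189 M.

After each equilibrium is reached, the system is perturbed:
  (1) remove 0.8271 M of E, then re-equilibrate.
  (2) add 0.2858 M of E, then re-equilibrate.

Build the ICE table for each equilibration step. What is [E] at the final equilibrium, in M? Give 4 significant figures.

[E]_eq = 1.62 M

Q₀ = 2284 vs Keq = 2.6320e-06 ⇒ Q>K, reverse
Step 1:
                   E          B
  Initial     0.1038      6.189
  Change       2.057     -6.171
  Equil        2.161    0.01785
  solve Keq expr → x = -2.057; check Q = 2.6320e-06
Then remove 0.8271 M of E.
Step 2:
                   E          B
  Initial      1.334    0.01785
  Change  8.8286e-04  -0.002649
  Equil        1.335     0.0152
  solve Keq expr → x = -8.8286e-04; check Q = 2.6320e-06
Then add 0.2858 M of E.
Step 3:
                   E          B
  Initial       1.62     0.0152
  Change  -3.3819e-04   0.001015
  Equil         1.62    0.01622
  solve Keq expr → x = 3.3819e-04; check Q = 2.6320e-06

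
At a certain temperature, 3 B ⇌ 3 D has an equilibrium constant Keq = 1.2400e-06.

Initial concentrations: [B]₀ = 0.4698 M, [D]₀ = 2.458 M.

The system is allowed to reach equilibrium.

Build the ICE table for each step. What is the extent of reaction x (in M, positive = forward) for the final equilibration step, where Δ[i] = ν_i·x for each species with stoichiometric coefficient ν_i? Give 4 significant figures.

Q₀ = 143.2 vs Keq = 1.2400e-06 ⇒ Q>K, reverse
Step 1:
                  B         D
  init       0.4698     2.458
  Δ           2.427    -2.427
  eq          2.897   0.03112
  solve Keq expr → x = -0.809; check Q = 1.2400e-06

x = -0.809 M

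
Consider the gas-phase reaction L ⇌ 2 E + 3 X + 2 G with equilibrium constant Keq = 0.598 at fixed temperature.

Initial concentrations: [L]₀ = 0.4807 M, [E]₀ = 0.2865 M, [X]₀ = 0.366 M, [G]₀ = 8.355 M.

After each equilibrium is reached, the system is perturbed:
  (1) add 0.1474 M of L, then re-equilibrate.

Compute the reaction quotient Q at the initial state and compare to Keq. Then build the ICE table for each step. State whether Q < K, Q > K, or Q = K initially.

Q₀ = 0.5844; Q < K (proceeds forward)

Q₀ = 0.5844 vs Keq = 0.598 ⇒ Q<K, forward
Step 1:
                   L          E          X          G
  I           0.4807     0.2865      0.366      8.355
  C       -5.6065e-04   0.001121   0.001682   0.001121
  E           0.4801     0.2876     0.3677      8.356
  solve Keq expr → x = 5.6065e-04; check Q = 0.598
Then add 0.1474 M of L.
Step 2:
                   L          E          X          G
  I           0.6275     0.2876     0.3677      8.356
  C        -0.006779    0.01356    0.02034    0.01356
  E           0.6208     0.3012      0.388       8.37
  solve Keq expr → x = 0.006779; check Q = 0.598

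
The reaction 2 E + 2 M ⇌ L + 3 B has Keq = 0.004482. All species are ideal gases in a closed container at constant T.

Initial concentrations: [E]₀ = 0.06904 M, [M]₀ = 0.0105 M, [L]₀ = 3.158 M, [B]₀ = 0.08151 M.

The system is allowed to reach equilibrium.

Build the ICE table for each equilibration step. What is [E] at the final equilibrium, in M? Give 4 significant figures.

[E]_eq = 0.1205 M

Q₀ = 3254 vs Keq = 0.004482 ⇒ Q>K, reverse
Step 1:
                   E          M          L          B
  I          0.06904     0.0105      3.158    0.08151
  C          0.05147    0.05147   -0.02573    -0.0772
  E           0.1205    0.06197      3.132   0.004305
  solve Keq expr → x = -0.02573; check Q = 0.004482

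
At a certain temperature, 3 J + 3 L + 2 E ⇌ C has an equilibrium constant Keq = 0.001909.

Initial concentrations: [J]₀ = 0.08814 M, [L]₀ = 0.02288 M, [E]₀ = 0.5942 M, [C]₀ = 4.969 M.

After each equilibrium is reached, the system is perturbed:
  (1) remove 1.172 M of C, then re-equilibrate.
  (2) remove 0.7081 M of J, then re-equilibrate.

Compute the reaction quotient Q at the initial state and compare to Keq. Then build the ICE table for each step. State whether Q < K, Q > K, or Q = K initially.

Q₀ = 1.7160e+09 vs Keq = 0.001909 ⇒ Q>K, reverse
Step 1:
                    J           L           E           C
  Initial     0.08814     0.02288      0.5942       4.969
  Change        2.643       2.643       1.762     -0.8809
  Equil         2.731       2.666       2.356       4.088
  solve Keq expr → x = -0.8809; check Q = 0.001909
Then remove 1.172 M of C.
Step 2:
                    J           L           E           C
  Initial       2.731       2.666       2.356       2.916
  Change      -0.1141     -0.1141    -0.07606     0.03803
  Equil         2.617       2.552        2.28       2.954
  solve Keq expr → x = 0.03803; check Q = 0.001909
Then remove 0.7081 M of J.
Step 3:
                    J           L           E           C
  Initial       1.909       2.552        2.28       2.954
  Change       0.2911      0.2911       0.194    -0.09702
  Equil           2.2       2.843       2.474       2.857
  solve Keq expr → x = -0.09702; check Q = 0.001909

Q₀ = 1.7160e+09; Q > K (proceeds reverse)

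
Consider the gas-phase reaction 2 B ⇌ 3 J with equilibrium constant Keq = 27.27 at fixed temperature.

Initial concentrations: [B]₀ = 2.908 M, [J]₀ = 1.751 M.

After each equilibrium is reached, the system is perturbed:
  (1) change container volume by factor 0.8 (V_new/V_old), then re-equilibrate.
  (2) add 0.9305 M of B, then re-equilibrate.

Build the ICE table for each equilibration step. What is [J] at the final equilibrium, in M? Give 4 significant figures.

Q₀ = 0.6348 vs Keq = 27.27 ⇒ Q<K, forward
Step 1:
                   B          J
  init         2.908      1.751
  Δ           -1.433      2.149
  eq           1.475        3.9
  solve Keq expr → x = 0.7165; check Q = 27.27
Then change container volume by factor 0.8 (V_new/V_old).
Step 2:
                   B          J
  init         1.844      4.875
  Δ            0.112     -0.168
  eq           1.956      4.707
  solve Keq expr → x = -0.056; check Q = 27.27
Then add 0.9305 M of B.
Step 3:
                   B          J
  init         2.886      4.707
  Δ          -0.4725     0.7088
  eq           2.414      5.416
  solve Keq expr → x = 0.2363; check Q = 27.27

[J]_eq = 5.416 M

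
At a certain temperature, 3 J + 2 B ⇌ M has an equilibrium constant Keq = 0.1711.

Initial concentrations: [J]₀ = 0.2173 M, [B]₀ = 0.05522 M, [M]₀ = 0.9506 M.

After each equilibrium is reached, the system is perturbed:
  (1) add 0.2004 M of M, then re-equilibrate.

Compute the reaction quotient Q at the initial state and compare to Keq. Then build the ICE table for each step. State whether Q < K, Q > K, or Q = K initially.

Q₀ = 3.0383e+04; Q > K (proceeds reverse)

Q₀ = 3.0383e+04 vs Keq = 0.1711 ⇒ Q>K, reverse
Step 1:
                    J           B           M
  I            0.2173     0.05522      0.9506
  C             1.304      0.8696     -0.4348
  E             1.522      0.9249      0.5158
  solve Keq expr → x = -0.4348; check Q = 0.1711
Then add 0.2004 M of M.
Step 2:
                    J           B           M
  I             1.522      0.9249      0.7162
  C           0.08659     0.05773    -0.02886
  E             1.608      0.9826      0.6873
  solve Keq expr → x = -0.02886; check Q = 0.1711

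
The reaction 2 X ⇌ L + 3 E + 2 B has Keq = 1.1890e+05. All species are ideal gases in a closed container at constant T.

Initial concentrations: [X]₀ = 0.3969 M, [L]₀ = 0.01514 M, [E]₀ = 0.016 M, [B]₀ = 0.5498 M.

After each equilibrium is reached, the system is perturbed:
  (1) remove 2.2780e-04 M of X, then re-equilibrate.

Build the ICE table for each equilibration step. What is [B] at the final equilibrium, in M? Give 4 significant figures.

[B]_eq = 0.9459 M

Q₀ = 1.1900e-07 vs Keq = 1.1890e+05 ⇒ Q<K, forward
Step 1:
                  X         L         E         B
  Initial    0.3969   0.01514     0.016    0.5498
  Change    -0.3963    0.1981    0.5944    0.3963
  Equil   6.0436e-04    0.2133    0.6104    0.9461
  solve Keq expr → x = 0.1981; check Q = 1.1890e+05
Then remove 2.2780e-04 M of X.
Step 2:
                  X         L         E         B
  Initial 3.7656e-04    0.2133    0.6104    0.9461
  Change  2.2699e-04 -1.1349e-04 -3.4048e-04 -2.2699e-04
  Equil   6.0355e-04    0.2132    0.6101    0.9459
  solve Keq expr → x = -1.1349e-04; check Q = 1.1890e+05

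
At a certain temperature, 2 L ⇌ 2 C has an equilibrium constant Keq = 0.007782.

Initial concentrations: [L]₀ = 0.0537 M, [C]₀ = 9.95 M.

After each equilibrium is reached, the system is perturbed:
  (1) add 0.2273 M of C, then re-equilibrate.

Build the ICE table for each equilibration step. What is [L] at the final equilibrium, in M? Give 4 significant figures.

Q₀ = 3.4332e+04 vs Keq = 0.007782 ⇒ Q>K, reverse
Step 1:
                   L          C
  init        0.0537       9.95
  Δ            9.139     -9.139
  eq           9.193     0.8109
  solve Keq expr → x = -4.57; check Q = 0.007782
Then add 0.2273 M of C.
Step 2:
                   L          C
  init         9.193      1.038
  Δ           0.2089    -0.2089
  eq           9.402     0.8294
  solve Keq expr → x = -0.1044; check Q = 0.007782

[L]_eq = 9.402 M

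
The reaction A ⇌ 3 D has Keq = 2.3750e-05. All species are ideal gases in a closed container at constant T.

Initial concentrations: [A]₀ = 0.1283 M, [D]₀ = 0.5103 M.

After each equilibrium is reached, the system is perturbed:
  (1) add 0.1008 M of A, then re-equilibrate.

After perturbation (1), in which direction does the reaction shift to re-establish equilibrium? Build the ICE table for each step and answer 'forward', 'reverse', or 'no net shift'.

Direction: forward

Q₀ = 1.036 vs Keq = 2.3750e-05 ⇒ Q>K, reverse
Step 1:
                  A         D
  I          0.1283    0.5103
  C          0.1637   -0.4912
  E           0.292   0.01907
  solve Keq expr → x = -0.1637; check Q = 2.3750e-05
Then add 0.1008 M of A.
Step 2:
                  A         D
  I          0.3928   0.01907
  C       -6.5648e-04  0.001969
  E          0.3922   0.02104
  solve Keq expr → x = 6.5648e-04; check Q = 2.3750e-05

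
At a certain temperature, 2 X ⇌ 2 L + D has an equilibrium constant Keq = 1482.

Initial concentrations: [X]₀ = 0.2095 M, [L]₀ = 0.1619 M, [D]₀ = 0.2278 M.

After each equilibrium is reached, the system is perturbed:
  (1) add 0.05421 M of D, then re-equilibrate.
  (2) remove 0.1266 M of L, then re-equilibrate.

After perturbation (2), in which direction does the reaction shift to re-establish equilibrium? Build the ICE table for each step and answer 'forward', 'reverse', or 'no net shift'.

Direction: forward

Q₀ = 0.136 vs Keq = 1482 ⇒ Q<K, forward
Step 1:
                    X           L           D
  Initial      0.2095      0.1619      0.2278
  Change       -0.204       0.204       0.102
  Equil      0.005459      0.3659      0.3298
  solve Keq expr → x = 0.102; check Q = 1482
Then add 0.05421 M of D.
Step 2:
                    X           L           D
  Initial    0.005459      0.3659       0.384
  Change   4.2315e-04 -4.2315e-04 -2.1157e-04
  Equil      0.005882      0.3655      0.3838
  solve Keq expr → x = -2.1157e-04; check Q = 1482
Then remove 0.1266 M of L.
Step 3:
                    X           L           D
  Initial    0.005882      0.2389      0.3838
  Change       -0.002       0.002       0.001
  Equil      0.003882      0.2409      0.3848
  solve Keq expr → x = 0.001; check Q = 1482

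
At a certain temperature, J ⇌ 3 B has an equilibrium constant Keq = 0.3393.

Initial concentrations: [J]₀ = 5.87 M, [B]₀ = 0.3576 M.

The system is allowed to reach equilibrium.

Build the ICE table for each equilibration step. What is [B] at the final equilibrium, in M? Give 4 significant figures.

Q₀ = 0.00779 vs Keq = 0.3393 ⇒ Q<K, forward
Step 1:
                  J         B
  Initial      5.87    0.3576
  Change    -0.2931    0.8793
  Equil       5.577     1.237
  solve Keq expr → x = 0.2931; check Q = 0.3393

[B]_eq = 1.237 M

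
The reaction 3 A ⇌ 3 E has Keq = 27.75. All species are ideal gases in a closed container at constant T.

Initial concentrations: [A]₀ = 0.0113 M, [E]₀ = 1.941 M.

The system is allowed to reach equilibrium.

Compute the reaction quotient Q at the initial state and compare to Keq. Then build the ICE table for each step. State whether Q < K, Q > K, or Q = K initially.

Q₀ = 5.0681e+06 vs Keq = 27.75 ⇒ Q>K, reverse
Step 1:
                  A         E
  init       0.0113     1.941
  Δ          0.4734   -0.4734
  eq         0.4847     1.468
  solve Keq expr → x = -0.1578; check Q = 27.75

Q₀ = 5.0681e+06; Q > K (proceeds reverse)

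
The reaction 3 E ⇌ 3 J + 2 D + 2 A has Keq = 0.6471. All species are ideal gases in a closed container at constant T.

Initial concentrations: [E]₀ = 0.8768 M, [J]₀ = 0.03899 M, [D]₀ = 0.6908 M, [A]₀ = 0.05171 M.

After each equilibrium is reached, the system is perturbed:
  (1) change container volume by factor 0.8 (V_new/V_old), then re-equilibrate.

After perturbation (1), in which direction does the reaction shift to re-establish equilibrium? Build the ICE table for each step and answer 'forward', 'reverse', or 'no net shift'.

Direction: reverse

Q₀ = 1.1220e-07 vs Keq = 0.6471 ⇒ Q<K, forward
Step 1:
                    E           J           D           A
  init         0.8768     0.03899      0.6908     0.05171
  Δ           -0.5192      0.5192      0.3461      0.3461
  eq           0.3576      0.5582       1.037      0.3978
  solve Keq expr → x = 0.1731; check Q = 0.6471
Then change container volume by factor 0.8 (V_new/V_old).
Step 2:
                    E           J           D           A
  init          0.447      0.6977       1.296      0.4973
  Δ             0.061      -0.061    -0.04067    -0.04067
  eq            0.508      0.6367       1.255      0.4566
  solve Keq expr → x = -0.02033; check Q = 0.6471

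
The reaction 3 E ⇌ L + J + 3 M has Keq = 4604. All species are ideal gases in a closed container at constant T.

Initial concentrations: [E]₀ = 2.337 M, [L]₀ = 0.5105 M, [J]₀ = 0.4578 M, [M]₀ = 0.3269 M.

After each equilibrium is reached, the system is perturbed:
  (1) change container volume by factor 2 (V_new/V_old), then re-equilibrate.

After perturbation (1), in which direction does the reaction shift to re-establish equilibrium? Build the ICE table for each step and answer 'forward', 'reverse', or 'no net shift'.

Q₀ = 6.3965e-04 vs Keq = 4604 ⇒ Q<K, forward
Step 1:
                  E         L         J         M
  Initial     2.337    0.5105    0.4578    0.3269
  Change     -2.167    0.7224    0.7224     2.167
  Equil      0.1699     1.233      1.18     2.494
  solve Keq expr → x = 0.7224; check Q = 4604
Then change container volume by factor 2 (V_new/V_old).
Step 2:
                  E         L         J         M
  Initial   0.08494    0.6164    0.5901     1.247
  Change   -0.02957  0.009856  0.009856   0.02957
  Equil     0.05537    0.6263    0.5999     1.277
  solve Keq expr → x = 0.009856; check Q = 4604

Direction: forward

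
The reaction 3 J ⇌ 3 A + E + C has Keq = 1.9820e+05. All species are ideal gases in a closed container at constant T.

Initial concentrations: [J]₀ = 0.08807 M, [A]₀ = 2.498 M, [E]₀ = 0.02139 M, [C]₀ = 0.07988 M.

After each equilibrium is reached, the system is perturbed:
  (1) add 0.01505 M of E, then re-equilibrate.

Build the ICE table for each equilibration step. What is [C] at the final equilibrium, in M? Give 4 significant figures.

Q₀ = 38.99 vs Keq = 1.9820e+05 ⇒ Q<K, forward
Step 1:
                    J           A           E           C
  init        0.08807       2.498     0.02139     0.07988
  Δ          -0.08044     0.08044     0.02681     0.02681
  eq         0.007633       2.578      0.0482      0.1067
  solve Keq expr → x = 0.02681; check Q = 1.9820e+05
Then add 0.01505 M of E.
Step 2:
                    J           A           E           C
  init       0.007633       2.578     0.06325      0.1067
  Δ        7.0491e-04 -7.0491e-04 -2.3497e-04 -2.3497e-04
  eq         0.008338       2.578     0.06302      0.1065
  solve Keq expr → x = -2.3497e-04; check Q = 1.9820e+05

[C]_eq = 0.1065 M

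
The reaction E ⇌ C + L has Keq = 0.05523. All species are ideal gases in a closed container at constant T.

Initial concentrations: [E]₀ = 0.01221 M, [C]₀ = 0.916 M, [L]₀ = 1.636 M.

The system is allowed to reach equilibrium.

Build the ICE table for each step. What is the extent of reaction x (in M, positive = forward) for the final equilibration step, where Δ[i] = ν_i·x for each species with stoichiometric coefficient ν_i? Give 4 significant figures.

x = -0.8547 M

Q₀ = 122.7 vs Keq = 0.05523 ⇒ Q>K, reverse
Step 1:
                   E          C          L
  init       0.01221      0.916      1.636
  Δ           0.8547    -0.8547    -0.8547
  eq          0.8669    0.06128     0.7813
  solve Keq expr → x = -0.8547; check Q = 0.05523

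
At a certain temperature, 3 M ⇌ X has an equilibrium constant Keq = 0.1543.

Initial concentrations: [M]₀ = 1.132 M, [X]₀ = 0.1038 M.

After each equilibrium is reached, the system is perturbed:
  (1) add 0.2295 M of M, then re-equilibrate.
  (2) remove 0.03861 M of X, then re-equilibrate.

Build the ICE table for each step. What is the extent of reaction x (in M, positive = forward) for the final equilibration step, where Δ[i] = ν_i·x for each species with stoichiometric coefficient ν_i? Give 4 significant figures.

Q₀ = 0.07156 vs Keq = 0.1543 ⇒ Q<K, forward
Step 1:
                   M          X
  init         1.132     0.1038
  Δ          -0.1402    0.04673
  eq          0.9918     0.1505
  solve Keq expr → x = 0.04673; check Q = 0.1543
Then add 0.2295 M of M.
Step 2:
                   M          X
  init         1.221     0.1505
  Δ          -0.1376    0.04586
  eq           1.084     0.1964
  solve Keq expr → x = 0.04586; check Q = 0.1543
Then remove 0.03861 M of X.
Step 3:
                   M          X
  init         1.084     0.1578
  Δ         -0.04518    0.01506
  eq           1.039     0.1728
  solve Keq expr → x = 0.01506; check Q = 0.1543

x = 0.01506 M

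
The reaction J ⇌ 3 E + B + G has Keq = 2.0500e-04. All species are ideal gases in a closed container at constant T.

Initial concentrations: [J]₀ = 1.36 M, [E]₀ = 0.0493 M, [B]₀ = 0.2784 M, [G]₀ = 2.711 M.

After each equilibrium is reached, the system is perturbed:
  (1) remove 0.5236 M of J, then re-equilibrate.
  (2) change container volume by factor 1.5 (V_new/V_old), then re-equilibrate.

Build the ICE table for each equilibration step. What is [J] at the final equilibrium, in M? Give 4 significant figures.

[J]_eq = 0.5459 M

Q₀ = 6.6497e-05 vs Keq = 2.0500e-04 ⇒ Q<K, forward
Step 1:
                    J           E           B           G
  init           1.36      0.0493      0.2784       2.711
  Δ         -0.007218     0.02165    0.007218    0.007218
  eq            1.353     0.07095      0.2856       2.718
  solve Keq expr → x = 0.007218; check Q = 2.0500e-04
Then remove 0.5236 M of J.
Step 2:
                    J           E           B           G
  init         0.8292     0.07095      0.2856       2.718
  Δ          0.003443    -0.01033   -0.003443   -0.003443
  eq           0.8326     0.06062      0.2822       2.715
  solve Keq expr → x = -0.003443; check Q = 2.0500e-04
Then change container volume by factor 1.5 (V_new/V_old).
Step 3:
                    J           E           B           G
  init         0.5551     0.04042      0.1881        1.81
  Δ         -0.009134      0.0274    0.009134    0.009134
  eq           0.5459     0.06782      0.1973       1.819
  solve Keq expr → x = 0.009134; check Q = 2.0500e-04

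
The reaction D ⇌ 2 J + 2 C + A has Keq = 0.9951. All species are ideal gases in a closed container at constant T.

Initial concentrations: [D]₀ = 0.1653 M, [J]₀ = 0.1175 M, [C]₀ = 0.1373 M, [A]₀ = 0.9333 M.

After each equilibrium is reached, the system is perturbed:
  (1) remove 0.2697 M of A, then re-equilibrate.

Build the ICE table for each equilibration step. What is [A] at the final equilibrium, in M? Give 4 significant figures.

[A]_eq = 0.8057 M

Q₀ = 0.001469 vs Keq = 0.9951 ⇒ Q<K, forward
Step 1:
                   D          J          C          A
  I           0.1653     0.1175     0.1373     0.9333
  C          -0.1373     0.2745     0.2745     0.1373
  E          0.02804      0.392     0.4118      1.071
  solve Keq expr → x = 0.1373; check Q = 0.9951
Then remove 0.2697 M of A.
Step 2:
                   D          J          C          A
  I          0.02804      0.392     0.4118     0.8009
  C        -0.004832   0.009664   0.009664   0.004832
  E          0.02321     0.4017     0.4215     0.8057
  solve Keq expr → x = 0.004832; check Q = 0.9951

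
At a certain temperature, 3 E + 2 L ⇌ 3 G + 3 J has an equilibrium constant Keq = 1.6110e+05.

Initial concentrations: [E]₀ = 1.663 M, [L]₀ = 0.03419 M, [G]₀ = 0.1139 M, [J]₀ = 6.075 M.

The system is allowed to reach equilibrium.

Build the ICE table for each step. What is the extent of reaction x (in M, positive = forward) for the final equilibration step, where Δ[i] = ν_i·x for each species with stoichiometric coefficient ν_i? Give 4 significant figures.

x = 0.01649 M

Q₀ = 61.62 vs Keq = 1.6110e+05 ⇒ Q<K, forward
Step 1:
                   E          L          G          J
  I            1.663    0.03419     0.1139      6.075
  C         -0.04946   -0.03297    0.04946    0.04946
  E            1.614   0.001216     0.1634      6.124
  solve Keq expr → x = 0.01649; check Q = 1.6110e+05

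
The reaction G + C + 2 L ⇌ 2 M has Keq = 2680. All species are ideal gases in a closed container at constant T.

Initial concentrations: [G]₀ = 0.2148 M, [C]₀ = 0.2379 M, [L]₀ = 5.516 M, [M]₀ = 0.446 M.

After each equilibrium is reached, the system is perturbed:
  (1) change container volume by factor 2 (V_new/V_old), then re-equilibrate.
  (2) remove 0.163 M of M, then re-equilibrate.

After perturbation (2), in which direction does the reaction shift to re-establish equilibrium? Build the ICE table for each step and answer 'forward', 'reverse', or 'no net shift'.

Direction: forward

Q₀ = 0.1279 vs Keq = 2680 ⇒ Q<K, forward
Step 1:
                    G           C           L           M
  init         0.2148      0.2379       5.516       0.446
  Δ           -0.2143     -0.2143     -0.4287      0.4287
  eq       4.6800e-04     0.02357       5.087      0.8747
  solve Keq expr → x = 0.2143; check Q = 2680
Then change container volume by factor 2 (V_new/V_old).
Step 2:
                    G           C           L           M
  init     2.3400e-04     0.01178       2.544      0.4373
  Δ        6.4713e-04  6.4713e-04    0.001294   -0.001294
  eq       8.8113e-04     0.01243       2.545       0.436
  solve Keq expr → x = -6.4713e-04; check Q = 2680
Then remove 0.163 M of M.
Step 3:
                    G           C           L           M
  init     8.8113e-04     0.01243       2.545       0.273
  Δ       -5.1759e-04 -5.1759e-04   -0.001035    0.001035
  eq       3.6354e-04     0.01191       2.544      0.2741
  solve Keq expr → x = 5.1759e-04; check Q = 2680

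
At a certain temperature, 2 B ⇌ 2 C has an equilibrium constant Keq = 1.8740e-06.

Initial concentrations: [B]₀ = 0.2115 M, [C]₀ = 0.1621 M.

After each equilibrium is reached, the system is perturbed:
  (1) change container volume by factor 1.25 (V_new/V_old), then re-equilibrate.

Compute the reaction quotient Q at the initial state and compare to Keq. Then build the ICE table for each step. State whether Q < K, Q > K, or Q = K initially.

Q₀ = 0.5874 vs Keq = 1.8740e-06 ⇒ Q>K, reverse
Step 1:
                   B          C
  Initial     0.2115     0.1621
  Change      0.1616    -0.1616
  Equil       0.3731 5.1074e-04
  solve Keq expr → x = -0.08079; check Q = 1.8740e-06
Then change container volume by factor 1.25 (V_new/V_old).
Step 2:
                   B          C
  Initial     0.2985 4.0859e-04
  Change           0          0
  Equil       0.2985 4.0859e-04
  solve Keq expr → x = 0; check Q = 1.8740e-06

Q₀ = 0.5874; Q > K (proceeds reverse)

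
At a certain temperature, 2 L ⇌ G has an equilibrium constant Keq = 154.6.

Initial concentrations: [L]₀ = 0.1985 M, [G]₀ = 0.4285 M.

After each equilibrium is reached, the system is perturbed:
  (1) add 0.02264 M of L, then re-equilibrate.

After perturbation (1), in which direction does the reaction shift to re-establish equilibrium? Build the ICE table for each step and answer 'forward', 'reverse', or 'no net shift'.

Direction: forward

Q₀ = 10.88 vs Keq = 154.6 ⇒ Q<K, forward
Step 1:
                   L          G
  I           0.1985     0.4285
  C          -0.1417    0.07083
  E          0.05683     0.4993
  solve Keq expr → x = 0.07083; check Q = 154.6
Then add 0.02264 M of L.
Step 2:
                   L          G
  I          0.07947     0.4993
  C         -0.02202    0.01101
  E          0.05745     0.5103
  solve Keq expr → x = 0.01101; check Q = 154.6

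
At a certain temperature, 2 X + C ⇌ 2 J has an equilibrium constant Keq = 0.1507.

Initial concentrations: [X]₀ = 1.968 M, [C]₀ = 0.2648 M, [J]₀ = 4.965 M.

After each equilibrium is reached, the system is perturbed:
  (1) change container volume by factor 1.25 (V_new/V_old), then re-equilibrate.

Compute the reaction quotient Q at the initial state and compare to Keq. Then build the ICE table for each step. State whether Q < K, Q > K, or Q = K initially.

Q₀ = 24.04; Q > K (proceeds reverse)

Q₀ = 24.04 vs Keq = 0.1507 ⇒ Q>K, reverse
Step 1:
                    X           C           J
  Initial       1.968      0.2648       4.965
  Change         2.68        1.34       -2.68
  Equil         4.648       1.605       2.285
  solve Keq expr → x = -1.34; check Q = 0.1507
Then change container volume by factor 1.25 (V_new/V_old).
Step 2:
                    X           C           J
  Initial       3.718       1.284       1.828
  Change       0.1094      0.0547     -0.1094
  Equil         3.827       1.338       1.719
  solve Keq expr → x = -0.0547; check Q = 0.1507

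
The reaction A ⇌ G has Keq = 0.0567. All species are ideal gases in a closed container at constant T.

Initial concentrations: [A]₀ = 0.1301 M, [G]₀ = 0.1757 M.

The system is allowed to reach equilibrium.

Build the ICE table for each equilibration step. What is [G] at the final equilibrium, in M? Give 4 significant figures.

[G]_eq = 0.01641 M

Q₀ = 1.35 vs Keq = 0.0567 ⇒ Q>K, reverse
Step 1:
                    A           G
  init         0.1301      0.1757
  Δ            0.1593     -0.1593
  eq           0.2894     0.01641
  solve Keq expr → x = -0.1593; check Q = 0.0567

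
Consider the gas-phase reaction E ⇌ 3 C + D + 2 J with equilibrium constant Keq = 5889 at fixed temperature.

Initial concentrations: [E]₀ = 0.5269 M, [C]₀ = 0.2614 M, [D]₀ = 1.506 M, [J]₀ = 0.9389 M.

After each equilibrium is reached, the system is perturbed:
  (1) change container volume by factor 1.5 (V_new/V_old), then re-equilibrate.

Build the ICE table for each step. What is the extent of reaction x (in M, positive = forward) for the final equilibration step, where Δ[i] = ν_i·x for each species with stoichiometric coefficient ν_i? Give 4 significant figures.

Q₀ = 0.045 vs Keq = 5889 ⇒ Q<K, forward
Step 1:
                   E          C          D          J
  I           0.5269     0.2614      1.506     0.9389
  C          -0.5188      1.556     0.5188      1.038
  E          0.00807      1.818      2.025      1.977
  solve Keq expr → x = 0.5188; check Q = 5889
Then change container volume by factor 1.5 (V_new/V_old).
Step 2:
                   E          C          D          J
  I          0.00538      1.212       1.35      1.318
  C        -0.004634     0.0139   0.004634   0.009268
  E       7.4603e-04      1.226      1.355      1.327
  solve Keq expr → x = 0.004634; check Q = 5889

x = 0.004634 M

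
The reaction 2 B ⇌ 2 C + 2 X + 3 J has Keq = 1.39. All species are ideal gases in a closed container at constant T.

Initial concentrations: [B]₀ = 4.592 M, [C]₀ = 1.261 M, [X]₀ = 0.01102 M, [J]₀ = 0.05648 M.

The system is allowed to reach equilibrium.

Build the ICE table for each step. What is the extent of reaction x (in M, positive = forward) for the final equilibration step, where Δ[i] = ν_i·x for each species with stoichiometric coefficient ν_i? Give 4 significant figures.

Q₀ = 1.6500e-09 vs Keq = 1.39 ⇒ Q<K, forward
Step 1:
                    B           C           X           J
  Initial       4.592       1.261     0.01102     0.05648
  Change      -0.9852      0.9852      0.9852       1.478
  Equil         3.607       2.246      0.9962       1.534
  solve Keq expr → x = 0.4926; check Q = 1.39

x = 0.4926 M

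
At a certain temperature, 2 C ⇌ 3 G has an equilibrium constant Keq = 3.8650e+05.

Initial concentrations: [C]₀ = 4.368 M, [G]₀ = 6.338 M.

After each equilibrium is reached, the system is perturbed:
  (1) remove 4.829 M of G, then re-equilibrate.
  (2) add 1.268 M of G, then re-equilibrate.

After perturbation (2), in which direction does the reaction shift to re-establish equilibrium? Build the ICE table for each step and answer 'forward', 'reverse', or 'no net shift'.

Q₀ = 13.34 vs Keq = 3.8650e+05 ⇒ Q<K, forward
Step 1:
                    C           G
  I             4.368       6.338
  C            -4.295       6.442
  E           0.07349       12.78
  solve Keq expr → x = 2.147; check Q = 3.8650e+05
Then remove 4.829 M of G.
Step 2:
                    C           G
  I           0.07349       7.951
  C          -0.03705     0.05557
  E           0.03644       8.006
  solve Keq expr → x = 0.01852; check Q = 3.8650e+05
Then add 1.268 M of G.
Step 3:
                    C           G
  I           0.03644       9.274
  C          0.008893    -0.01334
  E           0.04533       9.261
  solve Keq expr → x = -0.004446; check Q = 3.8650e+05

Direction: reverse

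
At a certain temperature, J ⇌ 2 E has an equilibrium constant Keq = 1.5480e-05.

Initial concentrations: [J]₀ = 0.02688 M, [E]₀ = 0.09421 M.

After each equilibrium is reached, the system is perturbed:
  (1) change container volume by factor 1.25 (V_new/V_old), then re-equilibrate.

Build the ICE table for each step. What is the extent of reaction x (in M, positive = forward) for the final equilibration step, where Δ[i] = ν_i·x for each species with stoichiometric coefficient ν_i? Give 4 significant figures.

x = 5.0141e-05 M

Q₀ = 0.3302 vs Keq = 1.5480e-05 ⇒ Q>K, reverse
Step 1:
                  J         E
  I         0.02688   0.09421
  C         0.04657  -0.09314
  E         0.07345  0.001066
  solve Keq expr → x = -0.04657; check Q = 1.5480e-05
Then change container volume by factor 1.25 (V_new/V_old).
Step 2:
                  J         E
  I         0.05876 8.5305e-04
  C       -5.0141e-05 1.0028e-04
  E         0.05871 9.5334e-04
  solve Keq expr → x = 5.0141e-05; check Q = 1.5480e-05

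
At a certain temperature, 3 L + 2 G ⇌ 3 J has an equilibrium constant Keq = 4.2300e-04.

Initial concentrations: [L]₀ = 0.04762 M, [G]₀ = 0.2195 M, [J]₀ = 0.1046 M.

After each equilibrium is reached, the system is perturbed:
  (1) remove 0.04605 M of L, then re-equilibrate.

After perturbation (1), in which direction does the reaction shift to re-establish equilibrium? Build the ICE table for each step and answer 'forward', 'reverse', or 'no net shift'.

Direction: reverse

Q₀ = 220 vs Keq = 4.2300e-04 ⇒ Q>K, reverse
Step 1:
                    L           G           J
  Initial     0.04762      0.2195      0.1046
  Change       0.0998     0.06653     -0.0998
  Equil        0.1474       0.286    0.004804
  solve Keq expr → x = -0.03327; check Q = 4.2300e-04
Then remove 0.04605 M of L.
Step 2:
                    L           G           J
  Initial      0.1014       0.286    0.004804
  Change     0.001446  9.6401e-04   -0.001446
  Equil        0.1028       0.287    0.003358
  solve Keq expr → x = -4.8201e-04; check Q = 4.2300e-04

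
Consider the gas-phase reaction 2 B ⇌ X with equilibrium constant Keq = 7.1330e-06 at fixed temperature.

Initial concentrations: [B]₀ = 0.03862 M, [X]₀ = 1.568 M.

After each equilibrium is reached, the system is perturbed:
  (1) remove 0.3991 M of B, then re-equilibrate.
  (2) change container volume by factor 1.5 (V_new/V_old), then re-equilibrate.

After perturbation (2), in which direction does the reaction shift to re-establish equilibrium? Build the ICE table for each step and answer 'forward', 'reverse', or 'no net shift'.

Direction: reverse

Q₀ = 1051 vs Keq = 7.1330e-06 ⇒ Q>K, reverse
Step 1:
                    B           X
  Initial     0.03862       1.568
  Change        3.136      -1.568
  Equil         3.174  7.1881e-05
  solve Keq expr → x = -1.568; check Q = 7.1330e-06
Then remove 0.3991 M of B.
Step 2:
                    B           X
  Initial       2.775  7.1881e-05
  Change   3.3873e-05 -1.6937e-05
  Equil         2.775  5.4945e-05
  solve Keq expr → x = -1.6937e-05; check Q = 7.1330e-06
Then change container volume by factor 1.5 (V_new/V_old).
Step 3:
                    B           X
  Initial        1.85  3.6630e-05
  Change   2.4419e-05 -1.2209e-05
  Equil          1.85  2.4421e-05
  solve Keq expr → x = -1.2209e-05; check Q = 7.1330e-06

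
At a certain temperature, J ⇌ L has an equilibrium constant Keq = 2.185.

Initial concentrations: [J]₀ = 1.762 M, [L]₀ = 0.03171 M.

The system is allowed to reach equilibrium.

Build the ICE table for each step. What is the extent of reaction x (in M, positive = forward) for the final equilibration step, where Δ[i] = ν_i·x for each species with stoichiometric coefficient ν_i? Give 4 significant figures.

x = 1.199 M

Q₀ = 0.018 vs Keq = 2.185 ⇒ Q<K, forward
Step 1:
                   J          L
  init         1.762    0.03171
  Δ           -1.199      1.199
  eq          0.5632      1.231
  solve Keq expr → x = 1.199; check Q = 2.185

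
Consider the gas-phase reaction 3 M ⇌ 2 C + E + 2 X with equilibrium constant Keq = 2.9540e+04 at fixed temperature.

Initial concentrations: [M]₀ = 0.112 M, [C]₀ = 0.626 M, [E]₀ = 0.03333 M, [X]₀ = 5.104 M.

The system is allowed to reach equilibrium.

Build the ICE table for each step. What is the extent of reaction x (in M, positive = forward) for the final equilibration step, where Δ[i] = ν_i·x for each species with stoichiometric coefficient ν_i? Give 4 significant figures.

Q₀ = 242.2 vs Keq = 2.9540e+04 ⇒ Q<K, forward
Step 1:
                   M          C          E          X
  I            0.112      0.626    0.03333      5.104
  C         -0.08259    0.05506    0.02753    0.05506
  E          0.02941     0.6811    0.06086      5.159
  solve Keq expr → x = 0.02753; check Q = 2.9540e+04

x = 0.02753 M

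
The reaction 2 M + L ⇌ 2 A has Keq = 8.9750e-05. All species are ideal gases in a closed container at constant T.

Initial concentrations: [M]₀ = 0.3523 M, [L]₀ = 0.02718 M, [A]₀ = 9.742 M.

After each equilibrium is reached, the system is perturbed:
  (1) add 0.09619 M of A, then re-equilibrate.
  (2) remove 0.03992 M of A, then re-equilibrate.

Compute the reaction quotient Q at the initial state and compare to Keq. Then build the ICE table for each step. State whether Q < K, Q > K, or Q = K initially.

Q₀ = 2.8133e+04; Q > K (proceeds reverse)

Q₀ = 2.8133e+04 vs Keq = 8.9750e-05 ⇒ Q>K, reverse
Step 1:
                  M         L         A
  init       0.3523   0.02718     9.742
  Δ           9.537     4.768    -9.537
  eq          9.889     4.796    0.2052
  solve Keq expr → x = -4.768; check Q = 8.9750e-05
Then add 0.09619 M of A.
Step 2:
                  M         L         A
  init        9.889     4.796    0.3014
  Δ         0.09325   0.04663  -0.09325
  eq          9.982     4.842    0.2081
  solve Keq expr → x = -0.04663; check Q = 8.9750e-05
Then remove 0.03992 M of A.
Step 3:
                  M         L         A
  init        9.982     4.842    0.1682
  Δ         -0.0387  -0.01935    0.0387
  eq          9.944     4.823    0.2069
  solve Keq expr → x = 0.01935; check Q = 8.9750e-05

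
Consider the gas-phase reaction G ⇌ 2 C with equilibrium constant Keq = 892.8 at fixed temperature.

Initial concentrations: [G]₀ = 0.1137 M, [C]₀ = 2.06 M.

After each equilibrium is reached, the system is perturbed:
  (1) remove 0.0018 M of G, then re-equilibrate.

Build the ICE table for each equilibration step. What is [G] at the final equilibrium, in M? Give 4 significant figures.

Q₀ = 37.32 vs Keq = 892.8 ⇒ Q<K, forward
Step 1:
                    G           C
  I            0.1137        2.06
  C           -0.1079      0.2158
  E          0.005801       2.276
  solve Keq expr → x = 0.1079; check Q = 892.8
Then remove 0.0018 M of G.
Step 2:
                    G           C
  I          0.004001       2.276
  C          0.001782   -0.003564
  E          0.005783       2.272
  solve Keq expr → x = -0.001782; check Q = 892.8

[G]_eq = 0.005783 M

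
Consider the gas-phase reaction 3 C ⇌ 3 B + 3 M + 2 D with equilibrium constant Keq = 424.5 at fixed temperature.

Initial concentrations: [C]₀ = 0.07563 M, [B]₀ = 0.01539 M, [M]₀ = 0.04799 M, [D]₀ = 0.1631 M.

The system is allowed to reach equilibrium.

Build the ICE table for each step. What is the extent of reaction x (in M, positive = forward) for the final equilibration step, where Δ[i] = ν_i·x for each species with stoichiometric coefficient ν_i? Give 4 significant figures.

x = 0.02503 M

Q₀ = 2.4774e-08 vs Keq = 424.5 ⇒ Q<K, forward
Step 1:
                    C           B           M           D
  Initial     0.07563     0.01539     0.04799      0.1631
  Change      -0.0751      0.0751      0.0751     0.05007
  Equil    5.2888e-04     0.09049      0.1231      0.2132
  solve Keq expr → x = 0.02503; check Q = 424.5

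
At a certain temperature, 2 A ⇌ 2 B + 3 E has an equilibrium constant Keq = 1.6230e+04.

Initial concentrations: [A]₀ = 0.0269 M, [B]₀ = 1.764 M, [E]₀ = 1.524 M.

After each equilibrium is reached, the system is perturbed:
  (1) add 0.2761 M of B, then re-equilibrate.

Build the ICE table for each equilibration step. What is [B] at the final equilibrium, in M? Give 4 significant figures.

Q₀ = 1.5221e+04 vs Keq = 1.6230e+04 ⇒ Q<K, forward
Step 1:
                    A           B           E
  init         0.0269       1.764       1.524
  Δ       -8.0651e-04  8.0651e-04     0.00121
  eq          0.02609       1.765       1.525
  solve Keq expr → x = 4.0325e-04; check Q = 1.6230e+04
Then add 0.2761 M of B.
Step 2:
                    A           B           E
  init        0.02609       2.041       1.525
  Δ          0.003854   -0.003854   -0.005781
  eq          0.02995       2.037       1.519
  solve Keq expr → x = -0.001927; check Q = 1.6230e+04

[B]_eq = 2.037 M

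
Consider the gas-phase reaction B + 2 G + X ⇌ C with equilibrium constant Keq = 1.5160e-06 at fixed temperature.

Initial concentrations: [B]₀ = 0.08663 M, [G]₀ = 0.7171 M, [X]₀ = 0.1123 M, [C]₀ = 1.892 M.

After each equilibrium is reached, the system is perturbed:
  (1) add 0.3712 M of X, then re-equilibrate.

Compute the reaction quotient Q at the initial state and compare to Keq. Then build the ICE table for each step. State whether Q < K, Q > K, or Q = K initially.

Q₀ = 378.2; Q > K (proceeds reverse)

Q₀ = 378.2 vs Keq = 1.5160e-06 ⇒ Q>K, reverse
Step 1:
                    B           G           X           C
  I           0.08663      0.7171      0.1123       1.892
  C             1.892       3.784       1.892      -1.892
  E             1.979       4.501       2.004  1.2178e-04
  solve Keq expr → x = -1.892; check Q = 1.5160e-06
Then add 0.3712 M of X.
Step 2:
                    B           G           X           C
  I             1.979       4.501       2.375  1.2178e-04
  C       -2.2549e-05 -4.5097e-05 -2.2549e-05  2.2549e-05
  E             1.978       4.501       2.375  1.4433e-04
  solve Keq expr → x = 2.2549e-05; check Q = 1.5160e-06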